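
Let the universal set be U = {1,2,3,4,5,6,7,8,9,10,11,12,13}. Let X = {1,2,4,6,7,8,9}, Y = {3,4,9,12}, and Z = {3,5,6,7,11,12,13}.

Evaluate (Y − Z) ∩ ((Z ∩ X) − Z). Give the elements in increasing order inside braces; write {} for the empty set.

{}

Y − Z = {4,9}
Z ∩ X = {6,7}
(Z ∩ X) − Z = {}
(Y − Z) ∩ ((Z ∩ X) − Z) = {}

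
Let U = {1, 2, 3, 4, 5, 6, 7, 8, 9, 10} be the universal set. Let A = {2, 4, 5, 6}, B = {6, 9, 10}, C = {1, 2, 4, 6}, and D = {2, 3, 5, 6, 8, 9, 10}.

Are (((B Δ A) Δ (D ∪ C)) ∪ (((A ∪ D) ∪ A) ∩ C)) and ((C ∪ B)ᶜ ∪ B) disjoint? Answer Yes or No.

B Δ A = {2, 4, 5, 9, 10}
D ∪ C = {1, 2, 3, 4, 5, 6, 8, 9, 10}
(B Δ A) Δ (D ∪ C) = {1, 3, 6, 8}
A ∪ D = {2, 3, 4, 5, 6, 8, 9, 10}
(A ∪ D) ∪ A = {2, 3, 4, 5, 6, 8, 9, 10}
((A ∪ D) ∪ A) ∩ C = {2, 4, 6}
((B Δ A) Δ (D ∪ C)) ∪ (((A ∪ D) ∪ A) ∩ C) = {1, 2, 3, 4, 6, 8}
C ∪ B = {1, 2, 4, 6, 9, 10}
(C ∪ B)ᶜ = {3, 5, 7, 8}
(C ∪ B)ᶜ ∪ B = {3, 5, 6, 7, 8, 9, 10}
3 lies in both, so they are not disjoint.

No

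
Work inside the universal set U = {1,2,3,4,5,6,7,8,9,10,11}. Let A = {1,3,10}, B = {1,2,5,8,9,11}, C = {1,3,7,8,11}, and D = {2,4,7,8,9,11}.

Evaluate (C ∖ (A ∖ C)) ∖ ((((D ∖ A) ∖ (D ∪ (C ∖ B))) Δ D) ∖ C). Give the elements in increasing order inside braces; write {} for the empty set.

A ∖ C = {10}
C ∖ (A ∖ C) = {1,3,7,8,11}
D ∖ A = {2,4,7,8,9,11}
C ∖ B = {3,7}
D ∪ (C ∖ B) = {2,3,4,7,8,9,11}
(D ∖ A) ∖ (D ∪ (C ∖ B)) = {}
((D ∖ A) ∖ (D ∪ (C ∖ B))) Δ D = {2,4,7,8,9,11}
(((D ∖ A) ∖ (D ∪ (C ∖ B))) Δ D) ∖ C = {2,4,9}
(C ∖ (A ∖ C)) ∖ ((((D ∖ A) ∖ (D ∪ (C ∖ B))) Δ D) ∖ C) = {1,3,7,8,11}

{1,3,7,8,11}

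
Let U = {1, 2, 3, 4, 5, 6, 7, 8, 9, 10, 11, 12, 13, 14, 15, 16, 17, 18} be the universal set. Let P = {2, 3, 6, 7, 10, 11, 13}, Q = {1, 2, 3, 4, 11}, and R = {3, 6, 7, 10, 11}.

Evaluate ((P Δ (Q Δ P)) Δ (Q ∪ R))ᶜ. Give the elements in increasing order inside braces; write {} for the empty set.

{1, 2, 3, 4, 5, 8, 9, 11, 12, 13, 14, 15, 16, 17, 18}

Q Δ P = {1, 4, 6, 7, 10, 13}
P Δ (Q Δ P) = {1, 2, 3, 4, 11}
Q ∪ R = {1, 2, 3, 4, 6, 7, 10, 11}
(P Δ (Q Δ P)) Δ (Q ∪ R) = {6, 7, 10}
((P Δ (Q Δ P)) Δ (Q ∪ R))ᶜ = {1, 2, 3, 4, 5, 8, 9, 11, 12, 13, 14, 15, 16, 17, 18}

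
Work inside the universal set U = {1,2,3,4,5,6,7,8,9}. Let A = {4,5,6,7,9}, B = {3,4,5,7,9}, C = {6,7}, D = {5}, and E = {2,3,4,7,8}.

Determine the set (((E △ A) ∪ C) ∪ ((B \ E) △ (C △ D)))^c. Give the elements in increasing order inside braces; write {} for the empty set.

{1,4}

E △ A = {2,3,5,6,8,9}
(E △ A) ∪ C = {2,3,5,6,7,8,9}
B \ E = {5,9}
C △ D = {5,6,7}
(B \ E) △ (C △ D) = {6,7,9}
((E △ A) ∪ C) ∪ ((B \ E) △ (C △ D)) = {2,3,5,6,7,8,9}
(((E △ A) ∪ C) ∪ ((B \ E) △ (C △ D)))^c = {1,4}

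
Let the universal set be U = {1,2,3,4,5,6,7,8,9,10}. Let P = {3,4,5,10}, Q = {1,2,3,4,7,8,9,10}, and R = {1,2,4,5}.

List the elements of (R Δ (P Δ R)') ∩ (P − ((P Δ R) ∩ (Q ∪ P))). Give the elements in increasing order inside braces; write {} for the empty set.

P Δ R = {1,2,3,10}
(P Δ R)' = {4,5,6,7,8,9}
R Δ (P Δ R)' = {1,2,6,7,8,9}
Q ∪ P = {1,2,3,4,5,7,8,9,10}
(P Δ R) ∩ (Q ∪ P) = {1,2,3,10}
P − ((P Δ R) ∩ (Q ∪ P)) = {4,5}
(R Δ (P Δ R)') ∩ (P − ((P Δ R) ∩ (Q ∪ P))) = {}

{}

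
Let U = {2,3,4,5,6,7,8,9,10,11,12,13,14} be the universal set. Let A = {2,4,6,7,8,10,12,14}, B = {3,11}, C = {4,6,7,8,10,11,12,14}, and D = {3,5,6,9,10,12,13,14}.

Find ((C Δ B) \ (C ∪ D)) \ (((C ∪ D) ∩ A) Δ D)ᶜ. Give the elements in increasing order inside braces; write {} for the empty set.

C Δ B = {3,4,6,7,8,10,12,14}
C ∪ D = {3,4,5,6,7,8,9,10,11,12,13,14}
(C Δ B) \ (C ∪ D) = {}
(C ∪ D) ∩ A = {4,6,7,8,10,12,14}
((C ∪ D) ∩ A) Δ D = {3,4,5,7,8,9,13}
(((C ∪ D) ∩ A) Δ D)ᶜ = {2,6,10,11,12,14}
((C Δ B) \ (C ∪ D)) \ (((C ∪ D) ∩ A) Δ D)ᶜ = {}

{}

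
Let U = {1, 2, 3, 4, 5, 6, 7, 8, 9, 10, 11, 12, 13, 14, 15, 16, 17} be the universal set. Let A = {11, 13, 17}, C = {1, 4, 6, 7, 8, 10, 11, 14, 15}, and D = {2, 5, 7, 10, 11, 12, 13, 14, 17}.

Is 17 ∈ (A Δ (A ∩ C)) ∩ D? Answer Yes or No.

17 ∈ A and 17 ∉ C, so 17 ∉ A ∩ C
17 ∈ A and 17 ∉ (A ∩ C), so 17 ∈ A Δ (A ∩ C)
17 ∈ (A Δ (A ∩ C)) and 17 ∈ D, so 17 ∈ (A Δ (A ∩ C)) ∩ D

Yes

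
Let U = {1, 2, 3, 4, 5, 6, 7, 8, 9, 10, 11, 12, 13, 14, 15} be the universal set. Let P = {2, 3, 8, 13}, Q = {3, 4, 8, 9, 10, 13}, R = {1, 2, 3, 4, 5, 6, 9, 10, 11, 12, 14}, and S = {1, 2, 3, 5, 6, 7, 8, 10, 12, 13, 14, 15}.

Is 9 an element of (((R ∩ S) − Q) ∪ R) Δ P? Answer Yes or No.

9 ∈ R and 9 ∉ S, so 9 ∉ R ∩ S
9 ∉ (R ∩ S) and 9 ∈ Q, so 9 ∉ (R ∩ S) − Q
9 ∉ ((R ∩ S) − Q) and 9 ∈ R, so 9 ∈ ((R ∩ S) − Q) ∪ R
9 ∈ (((R ∩ S) − Q) ∪ R) and 9 ∉ P, so 9 ∈ (((R ∩ S) − Q) ∪ R) Δ P

Yes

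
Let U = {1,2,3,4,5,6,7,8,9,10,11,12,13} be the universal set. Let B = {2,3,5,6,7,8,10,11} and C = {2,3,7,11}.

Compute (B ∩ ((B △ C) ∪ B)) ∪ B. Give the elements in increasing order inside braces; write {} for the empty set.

{2,3,5,6,7,8,10,11}

B △ C = {5,6,8,10}
(B △ C) ∪ B = {2,3,5,6,7,8,10,11}
B ∩ ((B △ C) ∪ B) = {2,3,5,6,7,8,10,11}
(B ∩ ((B △ C) ∪ B)) ∪ B = {2,3,5,6,7,8,10,11}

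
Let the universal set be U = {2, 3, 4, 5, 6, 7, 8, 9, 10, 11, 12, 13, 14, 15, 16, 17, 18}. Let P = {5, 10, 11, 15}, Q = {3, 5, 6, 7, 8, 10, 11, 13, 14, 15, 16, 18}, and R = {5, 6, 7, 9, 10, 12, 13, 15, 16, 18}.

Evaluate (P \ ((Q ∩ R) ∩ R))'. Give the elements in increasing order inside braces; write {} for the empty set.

{2, 3, 4, 5, 6, 7, 8, 9, 10, 12, 13, 14, 15, 16, 17, 18}

Q ∩ R = {5, 6, 7, 10, 13, 15, 16, 18}
(Q ∩ R) ∩ R = {5, 6, 7, 10, 13, 15, 16, 18}
P \ ((Q ∩ R) ∩ R) = {11}
(P \ ((Q ∩ R) ∩ R))' = {2, 3, 4, 5, 6, 7, 8, 9, 10, 12, 13, 14, 15, 16, 17, 18}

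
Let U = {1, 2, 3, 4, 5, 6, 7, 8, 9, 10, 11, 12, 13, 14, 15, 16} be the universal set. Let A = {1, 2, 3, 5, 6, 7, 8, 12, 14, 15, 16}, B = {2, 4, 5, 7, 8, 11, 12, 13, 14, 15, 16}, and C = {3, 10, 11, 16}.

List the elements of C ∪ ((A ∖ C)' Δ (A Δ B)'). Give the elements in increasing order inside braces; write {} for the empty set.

{2, 3, 4, 5, 7, 8, 10, 11, 12, 13, 14, 15, 16}

A ∖ C = {1, 2, 5, 6, 7, 8, 12, 14, 15}
(A ∖ C)' = {3, 4, 9, 10, 11, 13, 16}
A Δ B = {1, 3, 4, 6, 11, 13}
(A Δ B)' = {2, 5, 7, 8, 9, 10, 12, 14, 15, 16}
(A ∖ C)' Δ (A Δ B)' = {2, 3, 4, 5, 7, 8, 11, 12, 13, 14, 15}
C ∪ ((A ∖ C)' Δ (A Δ B)') = {2, 3, 4, 5, 7, 8, 10, 11, 12, 13, 14, 15, 16}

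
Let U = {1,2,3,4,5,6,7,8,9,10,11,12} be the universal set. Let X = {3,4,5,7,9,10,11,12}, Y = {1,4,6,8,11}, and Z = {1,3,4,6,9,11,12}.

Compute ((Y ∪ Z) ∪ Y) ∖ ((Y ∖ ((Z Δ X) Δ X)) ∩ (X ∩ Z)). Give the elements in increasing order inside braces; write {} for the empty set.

Y ∪ Z = {1,3,4,6,8,9,11,12}
(Y ∪ Z) ∪ Y = {1,3,4,6,8,9,11,12}
Z Δ X = {1,5,6,7,10}
(Z Δ X) Δ X = {1,3,4,6,9,11,12}
Y ∖ ((Z Δ X) Δ X) = {8}
X ∩ Z = {3,4,9,11,12}
(Y ∖ ((Z Δ X) Δ X)) ∩ (X ∩ Z) = {}
((Y ∪ Z) ∪ Y) ∖ ((Y ∖ ((Z Δ X) Δ X)) ∩ (X ∩ Z)) = {1,3,4,6,8,9,11,12}

{1,3,4,6,8,9,11,12}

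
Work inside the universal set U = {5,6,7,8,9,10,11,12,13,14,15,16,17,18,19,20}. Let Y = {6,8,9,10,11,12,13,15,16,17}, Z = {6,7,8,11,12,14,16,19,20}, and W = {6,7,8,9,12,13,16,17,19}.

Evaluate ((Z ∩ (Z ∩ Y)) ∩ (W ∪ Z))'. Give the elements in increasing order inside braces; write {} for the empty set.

Z ∩ Y = {6,8,11,12,16}
Z ∩ (Z ∩ Y) = {6,8,11,12,16}
W ∪ Z = {6,7,8,9,11,12,13,14,16,17,19,20}
(Z ∩ (Z ∩ Y)) ∩ (W ∪ Z) = {6,8,11,12,16}
((Z ∩ (Z ∩ Y)) ∩ (W ∪ Z))' = {5,7,9,10,13,14,15,17,18,19,20}

{5,7,9,10,13,14,15,17,18,19,20}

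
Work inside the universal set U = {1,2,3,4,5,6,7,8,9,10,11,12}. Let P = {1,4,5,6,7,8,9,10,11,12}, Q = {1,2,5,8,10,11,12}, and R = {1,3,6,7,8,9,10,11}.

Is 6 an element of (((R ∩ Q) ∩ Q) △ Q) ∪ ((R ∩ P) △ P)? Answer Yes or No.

6 ∈ R and 6 ∉ Q, so 6 ∉ R ∩ Q
6 ∉ (R ∩ Q) and 6 ∉ Q, so 6 ∉ (R ∩ Q) ∩ Q
6 ∉ ((R ∩ Q) ∩ Q) and 6 ∉ Q, so 6 ∉ ((R ∩ Q) ∩ Q) △ Q
6 ∈ R and 6 ∈ P, so 6 ∈ R ∩ P
6 ∈ (R ∩ P) and 6 ∈ P, so 6 ∉ (R ∩ P) △ P
6 ∉ (((R ∩ Q) ∩ Q) △ Q) and 6 ∉ ((R ∩ P) △ P), so 6 ∉ (((R ∩ Q) ∩ Q) △ Q) ∪ ((R ∩ P) △ P)

No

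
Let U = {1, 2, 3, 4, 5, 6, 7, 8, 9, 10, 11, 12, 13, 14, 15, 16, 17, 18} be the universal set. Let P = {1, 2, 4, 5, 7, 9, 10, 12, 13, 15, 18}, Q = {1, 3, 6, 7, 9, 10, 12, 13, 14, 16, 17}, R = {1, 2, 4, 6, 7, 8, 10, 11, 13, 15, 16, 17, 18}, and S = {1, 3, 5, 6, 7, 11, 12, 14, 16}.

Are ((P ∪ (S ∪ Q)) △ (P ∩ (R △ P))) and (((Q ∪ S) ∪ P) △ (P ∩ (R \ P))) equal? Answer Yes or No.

No

S ∪ Q = {1, 3, 5, 6, 7, 9, 10, 11, 12, 13, 14, 16, 17}
P ∪ (S ∪ Q) = {1, 2, 3, 4, 5, 6, 7, 9, 10, 11, 12, 13, 14, 15, 16, 17, 18}
R △ P = {5, 6, 8, 9, 11, 12, 16, 17}
P ∩ (R △ P) = {5, 9, 12}
(P ∪ (S ∪ Q)) △ (P ∩ (R △ P)) = {1, 2, 3, 4, 6, 7, 10, 11, 13, 14, 15, 16, 17, 18}
Q ∪ S = {1, 3, 5, 6, 7, 9, 10, 11, 12, 13, 14, 16, 17}
(Q ∪ S) ∪ P = {1, 2, 3, 4, 5, 6, 7, 9, 10, 11, 12, 13, 14, 15, 16, 17, 18}
R \ P = {6, 8, 11, 16, 17}
P ∩ (R \ P) = {}
((Q ∪ S) ∪ P) △ (P ∩ (R \ P)) = {1, 2, 3, 4, 5, 6, 7, 9, 10, 11, 12, 13, 14, 15, 16, 17, 18}
5 ∈ ((Q ∪ S) ∪ P) △ (P ∩ (R \ P)) but 5 ∉ (P ∪ (S ∪ Q)) △ (P ∩ (R △ P)), so they differ.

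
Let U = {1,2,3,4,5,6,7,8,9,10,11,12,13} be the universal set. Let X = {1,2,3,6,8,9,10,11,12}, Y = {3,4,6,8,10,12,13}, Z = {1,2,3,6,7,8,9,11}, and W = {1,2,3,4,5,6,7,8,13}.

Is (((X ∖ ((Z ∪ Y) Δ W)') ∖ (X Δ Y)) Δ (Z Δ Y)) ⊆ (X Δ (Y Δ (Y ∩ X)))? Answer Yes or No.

Z ∪ Y = {1,2,3,4,6,7,8,9,10,11,12,13}
(Z ∪ Y) Δ W = {5,9,10,11,12}
((Z ∪ Y) Δ W)' = {1,2,3,4,6,7,8,13}
X ∖ ((Z ∪ Y) Δ W)' = {9,10,11,12}
X Δ Y = {1,2,4,9,11,13}
(X ∖ ((Z ∪ Y) Δ W)') ∖ (X Δ Y) = {10,12}
Z Δ Y = {1,2,4,7,9,10,11,12,13}
((X ∖ ((Z ∪ Y) Δ W)') ∖ (X Δ Y)) Δ (Z Δ Y) = {1,2,4,7,9,11,13}
Y ∩ X = {3,6,8,10,12}
Y Δ (Y ∩ X) = {4,13}
X Δ (Y Δ (Y ∩ X)) = {1,2,3,4,6,8,9,10,11,12,13}
7 ∈ ((X ∖ ((Z ∪ Y) Δ W)') ∖ (X Δ Y)) Δ (Z Δ Y) but 7 ∉ X Δ (Y Δ (Y ∩ X)), so the inclusion fails.

No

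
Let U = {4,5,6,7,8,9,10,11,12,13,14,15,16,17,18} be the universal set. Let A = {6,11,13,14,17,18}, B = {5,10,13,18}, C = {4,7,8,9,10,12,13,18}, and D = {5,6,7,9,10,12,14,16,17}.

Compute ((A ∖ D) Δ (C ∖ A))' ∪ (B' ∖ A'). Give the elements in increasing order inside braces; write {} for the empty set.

A ∖ D = {11,13,18}
C ∖ A = {4,7,8,9,10,12}
(A ∖ D) Δ (C ∖ A) = {4,7,8,9,10,11,12,13,18}
((A ∖ D) Δ (C ∖ A))' = {5,6,14,15,16,17}
B' = {4,6,7,8,9,11,12,14,15,16,17}
A' = {4,5,7,8,9,10,12,15,16}
B' ∖ A' = {6,11,14,17}
((A ∖ D) Δ (C ∖ A))' ∪ (B' ∖ A') = {5,6,11,14,15,16,17}

{5,6,11,14,15,16,17}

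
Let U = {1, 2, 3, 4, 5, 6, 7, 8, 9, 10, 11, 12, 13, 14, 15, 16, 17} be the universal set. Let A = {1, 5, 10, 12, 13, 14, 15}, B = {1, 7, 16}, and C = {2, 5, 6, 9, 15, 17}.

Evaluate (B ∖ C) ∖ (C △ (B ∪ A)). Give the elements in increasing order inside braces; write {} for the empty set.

B ∖ C = {1, 7, 16}
B ∪ A = {1, 5, 7, 10, 12, 13, 14, 15, 16}
C △ (B ∪ A) = {1, 2, 6, 7, 9, 10, 12, 13, 14, 16, 17}
(B ∖ C) ∖ (C △ (B ∪ A)) = {}

{}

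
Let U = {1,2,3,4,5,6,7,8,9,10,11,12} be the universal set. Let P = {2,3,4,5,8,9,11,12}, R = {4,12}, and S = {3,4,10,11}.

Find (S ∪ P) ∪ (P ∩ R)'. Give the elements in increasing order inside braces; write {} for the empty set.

S ∪ P = {2,3,4,5,8,9,10,11,12}
P ∩ R = {4,12}
(P ∩ R)' = {1,2,3,5,6,7,8,9,10,11}
(S ∪ P) ∪ (P ∩ R)' = {1,2,3,4,5,6,7,8,9,10,11,12}

{1,2,3,4,5,6,7,8,9,10,11,12}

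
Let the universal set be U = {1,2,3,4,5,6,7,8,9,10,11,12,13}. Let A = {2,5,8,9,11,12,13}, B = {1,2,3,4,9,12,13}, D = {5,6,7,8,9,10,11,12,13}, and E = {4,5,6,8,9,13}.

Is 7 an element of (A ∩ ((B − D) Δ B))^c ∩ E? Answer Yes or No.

7 ∉ B and 7 ∈ D, so 7 ∉ B − D
7 ∉ (B − D) and 7 ∉ B, so 7 ∉ (B − D) Δ B
7 ∉ A and 7 ∉ ((B − D) Δ B), so 7 ∉ A ∩ ((B − D) Δ B)
7 ∈ (A ∩ ((B − D) Δ B))^c since 7 ∉ (A ∩ ((B − D) Δ B))
7 ∈ (A ∩ ((B − D) Δ B))^c and 7 ∉ E, so 7 ∉ (A ∩ ((B − D) Δ B))^c ∩ E

No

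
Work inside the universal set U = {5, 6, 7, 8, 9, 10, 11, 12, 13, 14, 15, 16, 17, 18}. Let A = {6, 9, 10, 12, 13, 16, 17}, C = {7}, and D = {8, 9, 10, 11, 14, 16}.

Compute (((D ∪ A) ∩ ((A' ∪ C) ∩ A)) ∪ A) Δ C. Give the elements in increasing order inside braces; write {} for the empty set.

{6, 7, 9, 10, 12, 13, 16, 17}

D ∪ A = {6, 8, 9, 10, 11, 12, 13, 14, 16, 17}
A' = {5, 7, 8, 11, 14, 15, 18}
A' ∪ C = {5, 7, 8, 11, 14, 15, 18}
(A' ∪ C) ∩ A = {}
(D ∪ A) ∩ ((A' ∪ C) ∩ A) = {}
((D ∪ A) ∩ ((A' ∪ C) ∩ A)) ∪ A = {6, 9, 10, 12, 13, 16, 17}
(((D ∪ A) ∩ ((A' ∪ C) ∩ A)) ∪ A) Δ C = {6, 7, 9, 10, 12, 13, 16, 17}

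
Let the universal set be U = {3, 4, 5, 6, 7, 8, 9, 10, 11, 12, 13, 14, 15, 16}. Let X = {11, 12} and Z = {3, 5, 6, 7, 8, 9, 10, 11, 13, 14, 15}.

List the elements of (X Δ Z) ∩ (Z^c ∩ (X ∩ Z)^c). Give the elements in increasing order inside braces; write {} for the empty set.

X Δ Z = {3, 5, 6, 7, 8, 9, 10, 12, 13, 14, 15}
Z^c = {4, 12, 16}
X ∩ Z = {11}
(X ∩ Z)^c = {3, 4, 5, 6, 7, 8, 9, 10, 12, 13, 14, 15, 16}
Z^c ∩ (X ∩ Z)^c = {4, 12, 16}
(X Δ Z) ∩ (Z^c ∩ (X ∩ Z)^c) = {12}

{12}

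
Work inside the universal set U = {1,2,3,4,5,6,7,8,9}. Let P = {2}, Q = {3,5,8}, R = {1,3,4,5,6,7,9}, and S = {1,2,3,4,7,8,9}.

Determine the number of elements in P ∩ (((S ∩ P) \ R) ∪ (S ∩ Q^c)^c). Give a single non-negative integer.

S ∩ P = {2}
(S ∩ P) \ R = {2}
Q^c = {1,2,4,6,7,9}
S ∩ Q^c = {1,2,4,7,9}
(S ∩ Q^c)^c = {3,5,6,8}
((S ∩ P) \ R) ∪ (S ∩ Q^c)^c = {2,3,5,6,8}
P ∩ (((S ∩ P) \ R) ∪ (S ∩ Q^c)^c) = {2}
|P ∩ (((S ∩ P) \ R) ∪ (S ∩ Q^c)^c)| = 1

1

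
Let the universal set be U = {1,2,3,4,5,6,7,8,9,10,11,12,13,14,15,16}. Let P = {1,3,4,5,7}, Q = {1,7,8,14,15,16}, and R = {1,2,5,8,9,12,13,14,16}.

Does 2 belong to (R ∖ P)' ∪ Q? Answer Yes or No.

No

2 ∈ R and 2 ∉ P, so 2 ∈ R ∖ P
2 ∉ (R ∖ P)' since 2 ∈ (R ∖ P)
2 ∉ (R ∖ P)' and 2 ∉ Q, so 2 ∉ (R ∖ P)' ∪ Q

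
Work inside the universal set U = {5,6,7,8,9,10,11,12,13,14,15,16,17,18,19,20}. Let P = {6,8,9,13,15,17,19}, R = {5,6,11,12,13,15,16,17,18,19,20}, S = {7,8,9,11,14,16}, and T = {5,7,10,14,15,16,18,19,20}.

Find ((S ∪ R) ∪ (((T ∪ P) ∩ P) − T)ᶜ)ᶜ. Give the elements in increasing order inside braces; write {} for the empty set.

{}

S ∪ R = {5,6,7,8,9,11,12,13,14,15,16,17,18,19,20}
T ∪ P = {5,6,7,8,9,10,13,14,15,16,17,18,19,20}
(T ∪ P) ∩ P = {6,8,9,13,15,17,19}
((T ∪ P) ∩ P) − T = {6,8,9,13,17}
(((T ∪ P) ∩ P) − T)ᶜ = {5,7,10,11,12,14,15,16,18,19,20}
(S ∪ R) ∪ (((T ∪ P) ∩ P) − T)ᶜ = {5,6,7,8,9,10,11,12,13,14,15,16,17,18,19,20}
((S ∪ R) ∪ (((T ∪ P) ∩ P) − T)ᶜ)ᶜ = {}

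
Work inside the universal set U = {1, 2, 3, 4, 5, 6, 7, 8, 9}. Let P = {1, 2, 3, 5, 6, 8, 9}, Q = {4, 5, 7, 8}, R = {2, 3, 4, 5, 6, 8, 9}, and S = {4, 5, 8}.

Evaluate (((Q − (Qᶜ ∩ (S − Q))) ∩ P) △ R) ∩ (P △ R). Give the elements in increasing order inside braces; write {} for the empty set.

Qᶜ = {1, 2, 3, 6, 9}
S − Q = {}
Qᶜ ∩ (S − Q) = {}
Q − (Qᶜ ∩ (S − Q)) = {4, 5, 7, 8}
(Q − (Qᶜ ∩ (S − Q))) ∩ P = {5, 8}
((Q − (Qᶜ ∩ (S − Q))) ∩ P) △ R = {2, 3, 4, 6, 9}
P △ R = {1, 4}
(((Q − (Qᶜ ∩ (S − Q))) ∩ P) △ R) ∩ (P △ R) = {4}

{4}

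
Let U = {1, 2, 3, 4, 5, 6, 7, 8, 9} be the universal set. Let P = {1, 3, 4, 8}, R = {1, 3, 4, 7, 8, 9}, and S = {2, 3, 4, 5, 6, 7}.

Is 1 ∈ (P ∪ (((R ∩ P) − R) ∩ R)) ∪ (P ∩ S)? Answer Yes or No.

1 ∈ R and 1 ∈ P, so 1 ∈ R ∩ P
1 ∈ (R ∩ P) and 1 ∈ R, so 1 ∉ (R ∩ P) − R
1 ∉ ((R ∩ P) − R) and 1 ∈ R, so 1 ∉ ((R ∩ P) − R) ∩ R
1 ∈ P and 1 ∉ (((R ∩ P) − R) ∩ R), so 1 ∈ P ∪ (((R ∩ P) − R) ∩ R)
1 ∈ P and 1 ∉ S, so 1 ∉ P ∩ S
1 ∈ (P ∪ (((R ∩ P) − R) ∩ R)) and 1 ∉ (P ∩ S), so 1 ∈ (P ∪ (((R ∩ P) − R) ∩ R)) ∪ (P ∩ S)

Yes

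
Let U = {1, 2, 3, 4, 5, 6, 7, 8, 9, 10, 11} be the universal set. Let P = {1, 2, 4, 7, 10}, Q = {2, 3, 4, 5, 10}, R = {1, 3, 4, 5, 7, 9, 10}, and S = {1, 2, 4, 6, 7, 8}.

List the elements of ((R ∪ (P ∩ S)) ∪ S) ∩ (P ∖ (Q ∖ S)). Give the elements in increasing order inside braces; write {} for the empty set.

{1, 2, 4, 7}

P ∩ S = {1, 2, 4, 7}
R ∪ (P ∩ S) = {1, 2, 3, 4, 5, 7, 9, 10}
(R ∪ (P ∩ S)) ∪ S = {1, 2, 3, 4, 5, 6, 7, 8, 9, 10}
Q ∖ S = {3, 5, 10}
P ∖ (Q ∖ S) = {1, 2, 4, 7}
((R ∪ (P ∩ S)) ∪ S) ∩ (P ∖ (Q ∖ S)) = {1, 2, 4, 7}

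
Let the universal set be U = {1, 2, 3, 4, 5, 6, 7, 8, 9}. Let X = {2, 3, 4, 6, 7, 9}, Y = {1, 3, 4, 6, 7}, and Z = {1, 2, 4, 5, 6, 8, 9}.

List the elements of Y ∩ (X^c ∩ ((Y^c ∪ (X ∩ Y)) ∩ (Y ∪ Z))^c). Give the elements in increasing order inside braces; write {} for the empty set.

{1}

X^c = {1, 5, 8}
Y^c = {2, 5, 8, 9}
X ∩ Y = {3, 4, 6, 7}
Y^c ∪ (X ∩ Y) = {2, 3, 4, 5, 6, 7, 8, 9}
Y ∪ Z = {1, 2, 3, 4, 5, 6, 7, 8, 9}
(Y^c ∪ (X ∩ Y)) ∩ (Y ∪ Z) = {2, 3, 4, 5, 6, 7, 8, 9}
((Y^c ∪ (X ∩ Y)) ∩ (Y ∪ Z))^c = {1}
X^c ∩ ((Y^c ∪ (X ∩ Y)) ∩ (Y ∪ Z))^c = {1}
Y ∩ (X^c ∩ ((Y^c ∪ (X ∩ Y)) ∩ (Y ∪ Z))^c) = {1}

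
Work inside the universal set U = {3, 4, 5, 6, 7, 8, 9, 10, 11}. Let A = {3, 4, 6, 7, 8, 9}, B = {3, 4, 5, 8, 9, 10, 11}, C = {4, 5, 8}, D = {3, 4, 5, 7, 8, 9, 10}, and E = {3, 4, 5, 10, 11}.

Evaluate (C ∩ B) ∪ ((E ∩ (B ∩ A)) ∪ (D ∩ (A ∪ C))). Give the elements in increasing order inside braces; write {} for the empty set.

{3, 4, 5, 7, 8, 9}

C ∩ B = {4, 5, 8}
B ∩ A = {3, 4, 8, 9}
E ∩ (B ∩ A) = {3, 4}
A ∪ C = {3, 4, 5, 6, 7, 8, 9}
D ∩ (A ∪ C) = {3, 4, 5, 7, 8, 9}
(E ∩ (B ∩ A)) ∪ (D ∩ (A ∪ C)) = {3, 4, 5, 7, 8, 9}
(C ∩ B) ∪ ((E ∩ (B ∩ A)) ∪ (D ∩ (A ∪ C))) = {3, 4, 5, 7, 8, 9}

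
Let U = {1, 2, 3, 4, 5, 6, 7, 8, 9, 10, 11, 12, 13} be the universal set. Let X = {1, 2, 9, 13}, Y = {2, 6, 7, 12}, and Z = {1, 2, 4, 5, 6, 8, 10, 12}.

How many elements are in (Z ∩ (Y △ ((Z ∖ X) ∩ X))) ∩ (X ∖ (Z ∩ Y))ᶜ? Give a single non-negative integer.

Z ∖ X = {4, 5, 6, 8, 10, 12}
(Z ∖ X) ∩ X = {}
Y △ ((Z ∖ X) ∩ X) = {2, 6, 7, 12}
Z ∩ (Y △ ((Z ∖ X) ∩ X)) = {2, 6, 12}
Z ∩ Y = {2, 6, 12}
X ∖ (Z ∩ Y) = {1, 9, 13}
(X ∖ (Z ∩ Y))ᶜ = {2, 3, 4, 5, 6, 7, 8, 10, 11, 12}
(Z ∩ (Y △ ((Z ∖ X) ∩ X))) ∩ (X ∖ (Z ∩ Y))ᶜ = {2, 6, 12}
|(Z ∩ (Y △ ((Z ∖ X) ∩ X))) ∩ (X ∖ (Z ∩ Y))ᶜ| = 3

3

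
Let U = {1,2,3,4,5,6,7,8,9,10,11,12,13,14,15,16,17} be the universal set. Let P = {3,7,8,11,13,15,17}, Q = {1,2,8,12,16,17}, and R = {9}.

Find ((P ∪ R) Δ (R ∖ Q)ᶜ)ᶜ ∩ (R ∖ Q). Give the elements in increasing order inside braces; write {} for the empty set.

{}

P ∪ R = {3,7,8,9,11,13,15,17}
R ∖ Q = {9}
(R ∖ Q)ᶜ = {1,2,3,4,5,6,7,8,10,11,12,13,14,15,16,17}
(P ∪ R) Δ (R ∖ Q)ᶜ = {1,2,4,5,6,9,10,12,14,16}
((P ∪ R) Δ (R ∖ Q)ᶜ)ᶜ = {3,7,8,11,13,15,17}
((P ∪ R) Δ (R ∖ Q)ᶜ)ᶜ ∩ (R ∖ Q) = {}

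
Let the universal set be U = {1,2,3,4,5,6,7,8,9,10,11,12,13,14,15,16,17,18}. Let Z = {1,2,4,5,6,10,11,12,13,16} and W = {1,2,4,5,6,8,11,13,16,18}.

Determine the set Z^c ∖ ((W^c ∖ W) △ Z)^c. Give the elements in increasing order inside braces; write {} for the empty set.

{3,7,9,14,15,17}

Z^c = {3,7,8,9,14,15,17,18}
W^c = {3,7,9,10,12,14,15,17}
W^c ∖ W = {3,7,9,10,12,14,15,17}
(W^c ∖ W) △ Z = {1,2,3,4,5,6,7,9,11,13,14,15,16,17}
((W^c ∖ W) △ Z)^c = {8,10,12,18}
Z^c ∖ ((W^c ∖ W) △ Z)^c = {3,7,9,14,15,17}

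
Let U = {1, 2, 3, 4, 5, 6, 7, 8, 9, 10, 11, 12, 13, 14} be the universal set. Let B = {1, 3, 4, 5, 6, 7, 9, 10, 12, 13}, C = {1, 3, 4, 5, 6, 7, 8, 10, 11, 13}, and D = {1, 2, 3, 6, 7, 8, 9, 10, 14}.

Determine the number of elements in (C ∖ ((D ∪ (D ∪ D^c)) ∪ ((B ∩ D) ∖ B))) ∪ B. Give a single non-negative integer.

10

D^c = {4, 5, 11, 12, 13}
D ∪ D^c = {1, 2, 3, 4, 5, 6, 7, 8, 9, 10, 11, 12, 13, 14}
D ∪ (D ∪ D^c) = {1, 2, 3, 4, 5, 6, 7, 8, 9, 10, 11, 12, 13, 14}
B ∩ D = {1, 3, 6, 7, 9, 10}
(B ∩ D) ∖ B = {}
(D ∪ (D ∪ D^c)) ∪ ((B ∩ D) ∖ B) = {1, 2, 3, 4, 5, 6, 7, 8, 9, 10, 11, 12, 13, 14}
C ∖ ((D ∪ (D ∪ D^c)) ∪ ((B ∩ D) ∖ B)) = {}
(C ∖ ((D ∪ (D ∪ D^c)) ∪ ((B ∩ D) ∖ B))) ∪ B = {1, 3, 4, 5, 6, 7, 9, 10, 12, 13}
|(C ∖ ((D ∪ (D ∪ D^c)) ∪ ((B ∩ D) ∖ B))) ∪ B| = 10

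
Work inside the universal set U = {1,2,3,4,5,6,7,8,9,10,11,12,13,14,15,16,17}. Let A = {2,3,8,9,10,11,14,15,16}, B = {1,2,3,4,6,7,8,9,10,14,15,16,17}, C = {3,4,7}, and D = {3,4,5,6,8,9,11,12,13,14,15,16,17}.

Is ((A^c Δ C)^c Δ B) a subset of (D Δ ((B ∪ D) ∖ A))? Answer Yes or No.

No

A^c = {1,4,5,6,7,12,13,17}
A^c Δ C = {1,3,5,6,12,13,17}
(A^c Δ C)^c = {2,4,7,8,9,10,11,14,15,16}
(A^c Δ C)^c Δ B = {1,3,6,11,17}
B ∪ D = {1,2,3,4,5,6,7,8,9,10,11,12,13,14,15,16,17}
(B ∪ D) ∖ A = {1,4,5,6,7,12,13,17}
D Δ ((B ∪ D) ∖ A) = {1,3,7,8,9,11,14,15,16}
6 ∈ (A^c Δ C)^c Δ B but 6 ∉ D Δ ((B ∪ D) ∖ A), so the inclusion fails.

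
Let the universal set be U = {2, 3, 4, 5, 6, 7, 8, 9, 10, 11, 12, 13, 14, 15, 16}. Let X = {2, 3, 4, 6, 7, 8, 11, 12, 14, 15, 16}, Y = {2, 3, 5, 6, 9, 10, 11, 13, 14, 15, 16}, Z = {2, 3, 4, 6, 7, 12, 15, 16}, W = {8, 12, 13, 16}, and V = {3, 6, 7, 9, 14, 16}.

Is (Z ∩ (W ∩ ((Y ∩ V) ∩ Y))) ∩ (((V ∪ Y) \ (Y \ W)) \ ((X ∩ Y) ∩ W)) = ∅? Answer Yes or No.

Yes

Y ∩ V = {3, 6, 9, 14, 16}
(Y ∩ V) ∩ Y = {3, 6, 9, 14, 16}
W ∩ ((Y ∩ V) ∩ Y) = {16}
Z ∩ (W ∩ ((Y ∩ V) ∩ Y)) = {16}
V ∪ Y = {2, 3, 5, 6, 7, 9, 10, 11, 13, 14, 15, 16}
Y \ W = {2, 3, 5, 6, 9, 10, 11, 14, 15}
(V ∪ Y) \ (Y \ W) = {7, 13, 16}
X ∩ Y = {2, 3, 6, 11, 14, 15, 16}
(X ∩ Y) ∩ W = {16}
((V ∪ Y) \ (Y \ W)) \ ((X ∩ Y) ∩ W) = {7, 13}
{16} and {7, 13} share no elements.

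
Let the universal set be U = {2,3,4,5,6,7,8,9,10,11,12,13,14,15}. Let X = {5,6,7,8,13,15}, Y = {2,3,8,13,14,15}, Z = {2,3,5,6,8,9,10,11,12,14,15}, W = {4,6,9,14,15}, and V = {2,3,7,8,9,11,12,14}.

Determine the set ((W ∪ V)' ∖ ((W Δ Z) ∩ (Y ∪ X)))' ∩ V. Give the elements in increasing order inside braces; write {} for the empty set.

{2,3,7,8,9,11,12,14}

W ∪ V = {2,3,4,6,7,8,9,11,12,14,15}
(W ∪ V)' = {5,10,13}
W Δ Z = {2,3,4,5,8,10,11,12}
Y ∪ X = {2,3,5,6,7,8,13,14,15}
(W Δ Z) ∩ (Y ∪ X) = {2,3,5,8}
(W ∪ V)' ∖ ((W Δ Z) ∩ (Y ∪ X)) = {10,13}
((W ∪ V)' ∖ ((W Δ Z) ∩ (Y ∪ X)))' = {2,3,4,5,6,7,8,9,11,12,14,15}
((W ∪ V)' ∖ ((W Δ Z) ∩ (Y ∪ X)))' ∩ V = {2,3,7,8,9,11,12,14}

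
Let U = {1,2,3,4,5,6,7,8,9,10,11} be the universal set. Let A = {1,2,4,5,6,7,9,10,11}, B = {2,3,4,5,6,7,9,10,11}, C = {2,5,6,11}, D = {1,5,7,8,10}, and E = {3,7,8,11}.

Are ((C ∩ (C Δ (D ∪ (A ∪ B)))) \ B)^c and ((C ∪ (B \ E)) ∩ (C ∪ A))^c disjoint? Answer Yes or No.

A ∪ B = {1,2,3,4,5,6,7,9,10,11}
D ∪ (A ∪ B) = {1,2,3,4,5,6,7,8,9,10,11}
C Δ (D ∪ (A ∪ B)) = {1,3,4,7,8,9,10}
C ∩ (C Δ (D ∪ (A ∪ B))) = {}
(C ∩ (C Δ (D ∪ (A ∪ B)))) \ B = {}
((C ∩ (C Δ (D ∪ (A ∪ B)))) \ B)^c = {1,2,3,4,5,6,7,8,9,10,11}
B \ E = {2,4,5,6,9,10}
C ∪ (B \ E) = {2,4,5,6,9,10,11}
C ∪ A = {1,2,4,5,6,7,9,10,11}
(C ∪ (B \ E)) ∩ (C ∪ A) = {2,4,5,6,9,10,11}
((C ∪ (B \ E)) ∩ (C ∪ A))^c = {1,3,7,8}
1 lies in both, so they are not disjoint.

No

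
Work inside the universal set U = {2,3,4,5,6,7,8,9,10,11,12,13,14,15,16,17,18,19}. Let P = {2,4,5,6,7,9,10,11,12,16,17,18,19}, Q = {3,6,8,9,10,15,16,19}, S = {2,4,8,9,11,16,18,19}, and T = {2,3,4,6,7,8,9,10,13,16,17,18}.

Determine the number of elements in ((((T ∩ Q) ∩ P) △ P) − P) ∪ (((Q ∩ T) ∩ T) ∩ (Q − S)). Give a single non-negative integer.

T ∩ Q = {3,6,8,9,10,16}
(T ∩ Q) ∩ P = {6,9,10,16}
((T ∩ Q) ∩ P) △ P = {2,4,5,7,11,12,17,18,19}
(((T ∩ Q) ∩ P) △ P) − P = {}
Q ∩ T = {3,6,8,9,10,16}
(Q ∩ T) ∩ T = {3,6,8,9,10,16}
Q − S = {3,6,10,15}
((Q ∩ T) ∩ T) ∩ (Q − S) = {3,6,10}
((((T ∩ Q) ∩ P) △ P) − P) ∪ (((Q ∩ T) ∩ T) ∩ (Q − S)) = {3,6,10}
|((((T ∩ Q) ∩ P) △ P) − P) ∪ (((Q ∩ T) ∩ T) ∩ (Q − S))| = 3

3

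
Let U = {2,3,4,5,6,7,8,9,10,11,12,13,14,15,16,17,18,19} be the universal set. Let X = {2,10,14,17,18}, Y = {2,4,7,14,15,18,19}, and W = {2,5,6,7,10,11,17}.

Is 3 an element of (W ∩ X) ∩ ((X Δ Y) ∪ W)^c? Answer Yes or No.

3 ∉ W and 3 ∉ X, so 3 ∉ W ∩ X
3 ∉ X and 3 ∉ Y, so 3 ∉ X Δ Y
3 ∉ (X Δ Y) and 3 ∉ W, so 3 ∉ (X Δ Y) ∪ W
3 ∈ ((X Δ Y) ∪ W)^c since 3 ∉ ((X Δ Y) ∪ W)
3 ∉ (W ∩ X) and 3 ∈ ((X Δ Y) ∪ W)^c, so 3 ∉ (W ∩ X) ∩ ((X Δ Y) ∪ W)^c

No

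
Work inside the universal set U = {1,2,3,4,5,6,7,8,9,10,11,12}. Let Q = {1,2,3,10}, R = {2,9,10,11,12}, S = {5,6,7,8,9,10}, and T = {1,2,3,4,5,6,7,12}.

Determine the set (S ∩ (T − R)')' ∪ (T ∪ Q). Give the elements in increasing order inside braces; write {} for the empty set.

T − R = {1,3,4,5,6,7}
(T − R)' = {2,8,9,10,11,12}
S ∩ (T − R)' = {8,9,10}
(S ∩ (T − R)')' = {1,2,3,4,5,6,7,11,12}
T ∪ Q = {1,2,3,4,5,6,7,10,12}
(S ∩ (T − R)')' ∪ (T ∪ Q) = {1,2,3,4,5,6,7,10,11,12}

{1,2,3,4,5,6,7,10,11,12}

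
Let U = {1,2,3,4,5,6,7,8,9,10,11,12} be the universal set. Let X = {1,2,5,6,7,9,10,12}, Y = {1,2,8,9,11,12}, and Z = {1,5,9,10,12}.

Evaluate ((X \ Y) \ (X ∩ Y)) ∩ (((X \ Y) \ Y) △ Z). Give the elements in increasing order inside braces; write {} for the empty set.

{6,7}

X \ Y = {5,6,7,10}
X ∩ Y = {1,2,9,12}
(X \ Y) \ (X ∩ Y) = {5,6,7,10}
(X \ Y) \ Y = {5,6,7,10}
((X \ Y) \ Y) △ Z = {1,6,7,9,12}
((X \ Y) \ (X ∩ Y)) ∩ (((X \ Y) \ Y) △ Z) = {6,7}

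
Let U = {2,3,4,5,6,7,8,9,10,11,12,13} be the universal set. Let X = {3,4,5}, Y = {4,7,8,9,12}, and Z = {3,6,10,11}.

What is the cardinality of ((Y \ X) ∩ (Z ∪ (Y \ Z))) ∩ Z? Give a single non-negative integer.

Y \ X = {7,8,9,12}
Y \ Z = {4,7,8,9,12}
Z ∪ (Y \ Z) = {3,4,6,7,8,9,10,11,12}
(Y \ X) ∩ (Z ∪ (Y \ Z)) = {7,8,9,12}
((Y \ X) ∩ (Z ∪ (Y \ Z))) ∩ Z = {}
|((Y \ X) ∩ (Z ∪ (Y \ Z))) ∩ Z| = 0

0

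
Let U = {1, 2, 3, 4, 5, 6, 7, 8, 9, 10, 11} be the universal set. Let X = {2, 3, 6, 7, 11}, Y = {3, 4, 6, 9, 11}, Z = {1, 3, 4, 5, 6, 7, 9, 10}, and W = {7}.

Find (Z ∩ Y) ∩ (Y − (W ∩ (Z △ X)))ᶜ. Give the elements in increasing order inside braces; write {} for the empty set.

{}

Z ∩ Y = {3, 4, 6, 9}
Z △ X = {1, 2, 4, 5, 9, 10, 11}
W ∩ (Z △ X) = {}
Y − (W ∩ (Z △ X)) = {3, 4, 6, 9, 11}
(Y − (W ∩ (Z △ X)))ᶜ = {1, 2, 5, 7, 8, 10}
(Z ∩ Y) ∩ (Y − (W ∩ (Z △ X)))ᶜ = {}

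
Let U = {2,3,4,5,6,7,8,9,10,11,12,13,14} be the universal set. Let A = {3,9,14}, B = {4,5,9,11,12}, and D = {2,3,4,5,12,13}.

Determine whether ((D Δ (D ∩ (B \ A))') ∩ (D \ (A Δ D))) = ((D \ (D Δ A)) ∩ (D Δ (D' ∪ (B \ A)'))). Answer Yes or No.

B \ A = {4,5,11,12}
D ∩ (B \ A) = {4,5,12}
(D ∩ (B \ A))' = {2,3,6,7,8,9,10,11,13,14}
D Δ (D ∩ (B \ A))' = {4,5,6,7,8,9,10,11,12,14}
A Δ D = {2,4,5,9,12,13,14}
D \ (A Δ D) = {3}
(D Δ (D ∩ (B \ A))') ∩ (D \ (A Δ D)) = {}
D Δ A = {2,4,5,9,12,13,14}
D \ (D Δ A) = {3}
D' = {6,7,8,9,10,11,14}
(B \ A)' = {2,3,6,7,8,9,10,13,14}
D' ∪ (B \ A)' = {2,3,6,7,8,9,10,11,13,14}
D Δ (D' ∪ (B \ A)') = {4,5,6,7,8,9,10,11,12,14}
(D \ (D Δ A)) ∩ (D Δ (D' ∪ (B \ A)')) = {}
Both equal {}, so (D Δ (D ∩ (B \ A))') ∩ (D \ (A Δ D)) = (D \ (D Δ A)) ∩ (D Δ (D' ∪ (B \ A)')).

Yes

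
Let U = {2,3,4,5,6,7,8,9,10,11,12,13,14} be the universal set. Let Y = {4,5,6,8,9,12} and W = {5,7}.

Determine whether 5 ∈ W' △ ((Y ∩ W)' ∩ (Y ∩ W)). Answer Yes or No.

5 ∈ W, so 5 ∉ W'
5 ∈ Y and 5 ∈ W, so 5 ∈ Y ∩ W
5 ∉ (Y ∩ W)' since 5 ∈ (Y ∩ W)
5 ∈ Y and 5 ∈ W, so 5 ∈ Y ∩ W
5 ∉ (Y ∩ W)' and 5 ∈ (Y ∩ W), so 5 ∉ (Y ∩ W)' ∩ (Y ∩ W)
5 ∉ W' and 5 ∉ ((Y ∩ W)' ∩ (Y ∩ W)), so 5 ∉ W' △ ((Y ∩ W)' ∩ (Y ∩ W))

No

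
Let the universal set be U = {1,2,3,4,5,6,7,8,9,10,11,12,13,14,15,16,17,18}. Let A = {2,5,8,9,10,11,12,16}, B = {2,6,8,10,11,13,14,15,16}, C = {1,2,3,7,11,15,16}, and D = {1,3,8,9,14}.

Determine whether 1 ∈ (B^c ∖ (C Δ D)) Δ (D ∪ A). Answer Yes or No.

1 ∉ B, so 1 ∈ B^c
1 ∈ C and 1 ∈ D, so 1 ∉ C Δ D
1 ∈ B^c and 1 ∉ (C Δ D), so 1 ∈ B^c ∖ (C Δ D)
1 ∈ D and 1 ∉ A, so 1 ∈ D ∪ A
1 ∈ (B^c ∖ (C Δ D)) and 1 ∈ (D ∪ A), so 1 ∉ (B^c ∖ (C Δ D)) Δ (D ∪ A)

No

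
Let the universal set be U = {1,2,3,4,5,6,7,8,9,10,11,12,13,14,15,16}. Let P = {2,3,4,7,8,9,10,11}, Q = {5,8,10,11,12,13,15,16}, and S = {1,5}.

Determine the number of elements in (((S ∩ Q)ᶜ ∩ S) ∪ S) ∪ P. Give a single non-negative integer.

S ∩ Q = {5}
(S ∩ Q)ᶜ = {1,2,3,4,6,7,8,9,10,11,12,13,14,15,16}
(S ∩ Q)ᶜ ∩ S = {1}
((S ∩ Q)ᶜ ∩ S) ∪ S = {1,5}
(((S ∩ Q)ᶜ ∩ S) ∪ S) ∪ P = {1,2,3,4,5,7,8,9,10,11}
|(((S ∩ Q)ᶜ ∩ S) ∪ S) ∪ P| = 10

10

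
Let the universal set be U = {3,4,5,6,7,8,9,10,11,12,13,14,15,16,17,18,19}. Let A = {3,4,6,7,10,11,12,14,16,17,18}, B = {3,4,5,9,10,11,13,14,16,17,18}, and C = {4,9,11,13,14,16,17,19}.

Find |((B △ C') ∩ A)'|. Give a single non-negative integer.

9

C' = {3,5,6,7,8,10,12,15,18}
B △ C' = {4,6,7,8,9,11,12,13,14,15,16,17}
(B △ C') ∩ A = {4,6,7,11,12,14,16,17}
((B △ C') ∩ A)' = {3,5,8,9,10,13,15,18,19}
|((B △ C') ∩ A)'| = 9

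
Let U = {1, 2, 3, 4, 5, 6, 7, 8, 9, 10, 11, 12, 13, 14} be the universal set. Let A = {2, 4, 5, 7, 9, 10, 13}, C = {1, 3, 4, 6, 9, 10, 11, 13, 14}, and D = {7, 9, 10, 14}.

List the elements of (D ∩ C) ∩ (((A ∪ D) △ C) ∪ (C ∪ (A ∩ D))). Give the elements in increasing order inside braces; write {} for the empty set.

{9, 10, 14}

D ∩ C = {9, 10, 14}
A ∪ D = {2, 4, 5, 7, 9, 10, 13, 14}
(A ∪ D) △ C = {1, 2, 3, 5, 6, 7, 11}
A ∩ D = {7, 9, 10}
C ∪ (A ∩ D) = {1, 3, 4, 6, 7, 9, 10, 11, 13, 14}
((A ∪ D) △ C) ∪ (C ∪ (A ∩ D)) = {1, 2, 3, 4, 5, 6, 7, 9, 10, 11, 13, 14}
(D ∩ C) ∩ (((A ∪ D) △ C) ∪ (C ∪ (A ∩ D))) = {9, 10, 14}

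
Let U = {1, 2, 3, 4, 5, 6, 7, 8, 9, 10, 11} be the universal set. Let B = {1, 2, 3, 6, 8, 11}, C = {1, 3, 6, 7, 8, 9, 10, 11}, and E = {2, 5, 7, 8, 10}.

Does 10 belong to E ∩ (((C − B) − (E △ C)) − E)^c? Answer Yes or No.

10 ∈ C and 10 ∉ B, so 10 ∈ C − B
10 ∈ E and 10 ∈ C, so 10 ∉ E △ C
10 ∈ (C − B) and 10 ∉ (E △ C), so 10 ∈ (C − B) − (E △ C)
10 ∈ ((C − B) − (E △ C)) and 10 ∈ E, so 10 ∉ ((C − B) − (E △ C)) − E
10 ∈ (((C − B) − (E △ C)) − E)^c since 10 ∉ (((C − B) − (E △ C)) − E)
10 ∈ E and 10 ∈ (((C − B) − (E △ C)) − E)^c, so 10 ∈ E ∩ (((C − B) − (E △ C)) − E)^c

Yes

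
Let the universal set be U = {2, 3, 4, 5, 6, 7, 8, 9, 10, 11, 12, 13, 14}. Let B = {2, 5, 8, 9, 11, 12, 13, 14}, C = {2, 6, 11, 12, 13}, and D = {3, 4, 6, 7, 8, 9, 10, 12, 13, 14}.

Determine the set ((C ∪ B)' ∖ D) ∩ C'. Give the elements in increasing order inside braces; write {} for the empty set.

{}

C ∪ B = {2, 5, 6, 8, 9, 11, 12, 13, 14}
(C ∪ B)' = {3, 4, 7, 10}
(C ∪ B)' ∖ D = {}
C' = {3, 4, 5, 7, 8, 9, 10, 14}
((C ∪ B)' ∖ D) ∩ C' = {}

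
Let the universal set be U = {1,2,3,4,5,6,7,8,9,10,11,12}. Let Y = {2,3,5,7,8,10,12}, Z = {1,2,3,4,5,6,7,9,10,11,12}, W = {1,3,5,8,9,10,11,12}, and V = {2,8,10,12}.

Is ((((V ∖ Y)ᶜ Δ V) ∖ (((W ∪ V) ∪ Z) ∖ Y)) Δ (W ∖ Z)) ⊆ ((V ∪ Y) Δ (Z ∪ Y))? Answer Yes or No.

No

V ∖ Y = {}
(V ∖ Y)ᶜ = {1,2,3,4,5,6,7,8,9,10,11,12}
(V ∖ Y)ᶜ Δ V = {1,3,4,5,6,7,9,11}
W ∪ V = {1,2,3,5,8,9,10,11,12}
(W ∪ V) ∪ Z = {1,2,3,4,5,6,7,8,9,10,11,12}
((W ∪ V) ∪ Z) ∖ Y = {1,4,6,9,11}
((V ∖ Y)ᶜ Δ V) ∖ (((W ∪ V) ∪ Z) ∖ Y) = {3,5,7}
W ∖ Z = {8}
(((V ∖ Y)ᶜ Δ V) ∖ (((W ∪ V) ∪ Z) ∖ Y)) Δ (W ∖ Z) = {3,5,7,8}
V ∪ Y = {2,3,5,7,8,10,12}
Z ∪ Y = {1,2,3,4,5,6,7,8,9,10,11,12}
(V ∪ Y) Δ (Z ∪ Y) = {1,4,6,9,11}
3 ∈ (((V ∖ Y)ᶜ Δ V) ∖ (((W ∪ V) ∪ Z) ∖ Y)) Δ (W ∖ Z) but 3 ∉ (V ∪ Y) Δ (Z ∪ Y), so the inclusion fails.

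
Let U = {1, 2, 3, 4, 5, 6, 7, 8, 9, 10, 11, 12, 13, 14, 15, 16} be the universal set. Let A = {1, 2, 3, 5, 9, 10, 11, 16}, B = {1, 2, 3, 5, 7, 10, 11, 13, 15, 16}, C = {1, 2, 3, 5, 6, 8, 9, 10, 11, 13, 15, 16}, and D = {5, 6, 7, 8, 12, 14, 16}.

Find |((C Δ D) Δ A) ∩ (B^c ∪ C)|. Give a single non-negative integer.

C Δ D = {1, 2, 3, 7, 9, 10, 11, 12, 13, 14, 15}
(C Δ D) Δ A = {5, 7, 12, 13, 14, 15, 16}
B^c = {4, 6, 8, 9, 12, 14}
B^c ∪ C = {1, 2, 3, 4, 5, 6, 8, 9, 10, 11, 12, 13, 14, 15, 16}
((C Δ D) Δ A) ∩ (B^c ∪ C) = {5, 12, 13, 14, 15, 16}
|((C Δ D) Δ A) ∩ (B^c ∪ C)| = 6

6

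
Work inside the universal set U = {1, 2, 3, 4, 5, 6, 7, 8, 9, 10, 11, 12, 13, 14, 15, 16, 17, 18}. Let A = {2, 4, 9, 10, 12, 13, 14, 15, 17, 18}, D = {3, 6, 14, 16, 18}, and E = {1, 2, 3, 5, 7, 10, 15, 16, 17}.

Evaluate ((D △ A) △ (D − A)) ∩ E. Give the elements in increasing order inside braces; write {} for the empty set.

{2, 10, 15, 17}

D △ A = {2, 3, 4, 6, 9, 10, 12, 13, 15, 16, 17}
D − A = {3, 6, 16}
(D △ A) △ (D − A) = {2, 4, 9, 10, 12, 13, 15, 17}
((D △ A) △ (D − A)) ∩ E = {2, 10, 15, 17}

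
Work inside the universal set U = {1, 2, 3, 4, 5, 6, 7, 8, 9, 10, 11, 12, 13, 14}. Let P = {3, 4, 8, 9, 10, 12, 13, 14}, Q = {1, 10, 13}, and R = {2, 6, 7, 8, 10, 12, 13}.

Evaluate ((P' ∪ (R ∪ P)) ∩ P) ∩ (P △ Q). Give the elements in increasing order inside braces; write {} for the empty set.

P' = {1, 2, 5, 6, 7, 11}
R ∪ P = {2, 3, 4, 6, 7, 8, 9, 10, 12, 13, 14}
P' ∪ (R ∪ P) = {1, 2, 3, 4, 5, 6, 7, 8, 9, 10, 11, 12, 13, 14}
(P' ∪ (R ∪ P)) ∩ P = {3, 4, 8, 9, 10, 12, 13, 14}
P △ Q = {1, 3, 4, 8, 9, 12, 14}
((P' ∪ (R ∪ P)) ∩ P) ∩ (P △ Q) = {3, 4, 8, 9, 12, 14}

{3, 4, 8, 9, 12, 14}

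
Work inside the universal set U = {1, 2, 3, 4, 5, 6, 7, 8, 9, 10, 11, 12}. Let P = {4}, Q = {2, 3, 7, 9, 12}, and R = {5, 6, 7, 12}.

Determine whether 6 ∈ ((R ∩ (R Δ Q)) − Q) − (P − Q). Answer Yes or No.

6 ∈ R and 6 ∉ Q, so 6 ∈ R Δ Q
6 ∈ R and 6 ∈ (R Δ Q), so 6 ∈ R ∩ (R Δ Q)
6 ∈ (R ∩ (R Δ Q)) and 6 ∉ Q, so 6 ∈ (R ∩ (R Δ Q)) − Q
6 ∉ P and 6 ∉ Q, so 6 ∉ P − Q
6 ∈ ((R ∩ (R Δ Q)) − Q) and 6 ∉ (P − Q), so 6 ∈ ((R ∩ (R Δ Q)) − Q) − (P − Q)

Yes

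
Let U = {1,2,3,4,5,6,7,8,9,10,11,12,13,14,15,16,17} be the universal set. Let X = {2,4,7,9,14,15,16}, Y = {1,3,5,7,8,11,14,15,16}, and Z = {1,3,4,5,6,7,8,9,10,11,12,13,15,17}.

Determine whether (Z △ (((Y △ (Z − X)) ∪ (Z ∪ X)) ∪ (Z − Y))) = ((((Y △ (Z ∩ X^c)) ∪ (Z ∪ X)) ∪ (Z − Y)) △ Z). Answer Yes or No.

Yes

Z − X = {1,3,5,6,8,10,11,12,13,17}
Y △ (Z − X) = {6,7,10,12,13,14,15,16,17}
Z ∪ X = {1,2,3,4,5,6,7,8,9,10,11,12,13,14,15,16,17}
(Y △ (Z − X)) ∪ (Z ∪ X) = {1,2,3,4,5,6,7,8,9,10,11,12,13,14,15,16,17}
Z − Y = {4,6,9,10,12,13,17}
((Y △ (Z − X)) ∪ (Z ∪ X)) ∪ (Z − Y) = {1,2,3,4,5,6,7,8,9,10,11,12,13,14,15,16,17}
Z △ (((Y △ (Z − X)) ∪ (Z ∪ X)) ∪ (Z − Y)) = {2,14,16}
X^c = {1,3,5,6,8,10,11,12,13,17}
Z ∩ X^c = {1,3,5,6,8,10,11,12,13,17}
Y △ (Z ∩ X^c) = {6,7,10,12,13,14,15,16,17}
(Y △ (Z ∩ X^c)) ∪ (Z ∪ X) = {1,2,3,4,5,6,7,8,9,10,11,12,13,14,15,16,17}
((Y △ (Z ∩ X^c)) ∪ (Z ∪ X)) ∪ (Z − Y) = {1,2,3,4,5,6,7,8,9,10,11,12,13,14,15,16,17}
(((Y △ (Z ∩ X^c)) ∪ (Z ∪ X)) ∪ (Z − Y)) △ Z = {2,14,16}
Both equal {2,14,16}, so Z △ (((Y △ (Z − X)) ∪ (Z ∪ X)) ∪ (Z − Y)) = (((Y △ (Z ∩ X^c)) ∪ (Z ∪ X)) ∪ (Z − Y)) △ Z.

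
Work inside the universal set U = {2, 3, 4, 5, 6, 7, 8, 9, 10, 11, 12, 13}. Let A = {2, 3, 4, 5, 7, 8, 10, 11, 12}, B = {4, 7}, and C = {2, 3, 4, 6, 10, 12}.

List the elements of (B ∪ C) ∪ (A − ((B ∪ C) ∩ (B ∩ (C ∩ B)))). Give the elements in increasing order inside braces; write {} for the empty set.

{2, 3, 4, 5, 6, 7, 8, 10, 11, 12}

B ∪ C = {2, 3, 4, 6, 7, 10, 12}
C ∩ B = {4}
B ∩ (C ∩ B) = {4}
(B ∪ C) ∩ (B ∩ (C ∩ B)) = {4}
A − ((B ∪ C) ∩ (B ∩ (C ∩ B))) = {2, 3, 5, 7, 8, 10, 11, 12}
(B ∪ C) ∪ (A − ((B ∪ C) ∩ (B ∩ (C ∩ B)))) = {2, 3, 4, 5, 6, 7, 8, 10, 11, 12}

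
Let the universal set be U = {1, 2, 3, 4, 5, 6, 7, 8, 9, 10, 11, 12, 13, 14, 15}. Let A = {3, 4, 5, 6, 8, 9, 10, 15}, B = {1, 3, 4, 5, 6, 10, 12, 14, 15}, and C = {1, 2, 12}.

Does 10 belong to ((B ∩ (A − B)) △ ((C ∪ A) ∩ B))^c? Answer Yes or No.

No

10 ∈ A and 10 ∈ B, so 10 ∉ A − B
10 ∈ B and 10 ∉ (A − B), so 10 ∉ B ∩ (A − B)
10 ∉ C and 10 ∈ A, so 10 ∈ C ∪ A
10 ∈ (C ∪ A) and 10 ∈ B, so 10 ∈ (C ∪ A) ∩ B
10 ∉ (B ∩ (A − B)) and 10 ∈ ((C ∪ A) ∩ B), so 10 ∈ (B ∩ (A − B)) △ ((C ∪ A) ∩ B)
10 ∉ ((B ∩ (A − B)) △ ((C ∪ A) ∩ B))^c since 10 ∈ ((B ∩ (A − B)) △ ((C ∪ A) ∩ B))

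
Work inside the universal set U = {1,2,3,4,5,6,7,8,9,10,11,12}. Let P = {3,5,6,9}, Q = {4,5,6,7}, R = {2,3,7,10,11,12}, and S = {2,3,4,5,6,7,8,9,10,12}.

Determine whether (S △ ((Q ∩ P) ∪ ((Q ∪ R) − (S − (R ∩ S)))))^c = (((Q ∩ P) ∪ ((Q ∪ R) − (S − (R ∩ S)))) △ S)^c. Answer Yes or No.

Yes

Q ∩ P = {5,6}
Q ∪ R = {2,3,4,5,6,7,10,11,12}
R ∩ S = {2,3,7,10,12}
S − (R ∩ S) = {4,5,6,8,9}
(Q ∪ R) − (S − (R ∩ S)) = {2,3,7,10,11,12}
(Q ∩ P) ∪ ((Q ∪ R) − (S − (R ∩ S))) = {2,3,5,6,7,10,11,12}
S △ ((Q ∩ P) ∪ ((Q ∪ R) − (S − (R ∩ S)))) = {4,8,9,11}
(S △ ((Q ∩ P) ∪ ((Q ∪ R) − (S − (R ∩ S)))))^c = {1,2,3,5,6,7,10,12}
((Q ∩ P) ∪ ((Q ∪ R) − (S − (R ∩ S)))) △ S = {4,8,9,11}
(((Q ∩ P) ∪ ((Q ∪ R) − (S − (R ∩ S)))) △ S)^c = {1,2,3,5,6,7,10,12}
Both equal {1,2,3,5,6,7,10,12}, so (S △ ((Q ∩ P) ∪ ((Q ∪ R) − (S − (R ∩ S)))))^c = (((Q ∩ P) ∪ ((Q ∪ R) − (S − (R ∩ S)))) △ S)^c.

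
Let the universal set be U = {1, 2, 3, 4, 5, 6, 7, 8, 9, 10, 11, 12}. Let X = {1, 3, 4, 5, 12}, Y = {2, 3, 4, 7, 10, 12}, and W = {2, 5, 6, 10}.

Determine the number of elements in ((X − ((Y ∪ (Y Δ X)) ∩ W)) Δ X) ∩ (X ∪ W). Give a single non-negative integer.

1

Y Δ X = {1, 2, 5, 7, 10}
Y ∪ (Y Δ X) = {1, 2, 3, 4, 5, 7, 10, 12}
(Y ∪ (Y Δ X)) ∩ W = {2, 5, 10}
X − ((Y ∪ (Y Δ X)) ∩ W) = {1, 3, 4, 12}
(X − ((Y ∪ (Y Δ X)) ∩ W)) Δ X = {5}
X ∪ W = {1, 2, 3, 4, 5, 6, 10, 12}
((X − ((Y ∪ (Y Δ X)) ∩ W)) Δ X) ∩ (X ∪ W) = {5}
|((X − ((Y ∪ (Y Δ X)) ∩ W)) Δ X) ∩ (X ∪ W)| = 1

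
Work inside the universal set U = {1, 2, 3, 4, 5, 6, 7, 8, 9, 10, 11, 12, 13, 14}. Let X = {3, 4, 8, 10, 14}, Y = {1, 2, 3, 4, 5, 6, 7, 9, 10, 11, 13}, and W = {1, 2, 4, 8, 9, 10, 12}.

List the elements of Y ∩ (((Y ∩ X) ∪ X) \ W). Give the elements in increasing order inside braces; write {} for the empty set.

{3}

Y ∩ X = {3, 4, 10}
(Y ∩ X) ∪ X = {3, 4, 8, 10, 14}
((Y ∩ X) ∪ X) \ W = {3, 14}
Y ∩ (((Y ∩ X) ∪ X) \ W) = {3}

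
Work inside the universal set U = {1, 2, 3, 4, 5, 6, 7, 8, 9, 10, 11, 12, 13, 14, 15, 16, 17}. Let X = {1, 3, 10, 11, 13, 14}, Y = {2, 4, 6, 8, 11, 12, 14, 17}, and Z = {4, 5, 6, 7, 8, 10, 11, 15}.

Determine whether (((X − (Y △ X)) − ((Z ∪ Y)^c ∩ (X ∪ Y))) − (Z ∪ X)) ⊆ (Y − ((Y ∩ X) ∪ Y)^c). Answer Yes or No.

Yes

Y △ X = {1, 2, 3, 4, 6, 8, 10, 12, 13, 17}
X − (Y △ X) = {11, 14}
Z ∪ Y = {2, 4, 5, 6, 7, 8, 10, 11, 12, 14, 15, 17}
(Z ∪ Y)^c = {1, 3, 9, 13, 16}
X ∪ Y = {1, 2, 3, 4, 6, 8, 10, 11, 12, 13, 14, 17}
(Z ∪ Y)^c ∩ (X ∪ Y) = {1, 3, 13}
(X − (Y △ X)) − ((Z ∪ Y)^c ∩ (X ∪ Y)) = {11, 14}
Z ∪ X = {1, 3, 4, 5, 6, 7, 8, 10, 11, 13, 14, 15}
((X − (Y △ X)) − ((Z ∪ Y)^c ∩ (X ∪ Y))) − (Z ∪ X) = {}
Y ∩ X = {11, 14}
(Y ∩ X) ∪ Y = {2, 4, 6, 8, 11, 12, 14, 17}
((Y ∩ X) ∪ Y)^c = {1, 3, 5, 7, 9, 10, 13, 15, 16}
Y − ((Y ∩ X) ∪ Y)^c = {2, 4, 6, 8, 11, 12, 14, 17}
Every element of {} is in {2, 4, 6, 8, 11, 12, 14, 17}, so ((X − (Y △ X)) − ((Z ∪ Y)^c ∩ (X ∪ Y))) − (Z ∪ X) ⊆ Y − ((Y ∩ X) ∪ Y)^c.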